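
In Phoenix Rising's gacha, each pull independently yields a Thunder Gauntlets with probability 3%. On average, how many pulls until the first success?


Expected pulls for a geometric distribution = 1/p = 100 / rate%
= 100 / 3
= 33.33

33.33 pulls


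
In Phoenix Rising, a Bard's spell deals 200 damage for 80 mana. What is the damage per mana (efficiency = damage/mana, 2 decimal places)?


Efficiency = damage / mana
= 200 / 80
= 2.50

2.50 dmg/mana


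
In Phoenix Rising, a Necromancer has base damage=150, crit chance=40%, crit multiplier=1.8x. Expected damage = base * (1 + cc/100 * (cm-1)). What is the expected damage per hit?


E[dmg] = base * (1 + crit_chance * (crit_mult - 1))
cc as decimal = 40/100 = 0.4
cm - 1 = 1.8 - 1 = 0.8
Bonus factor = 0.4 * 0.8 = 0.32
Total multiplier = 1 + 0.32 = 1.32
Expected damage = 150 * 1.32 = 198.00

198.00 damage


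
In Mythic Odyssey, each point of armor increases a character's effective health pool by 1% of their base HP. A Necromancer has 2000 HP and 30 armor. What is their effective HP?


EHP = 2000 * (1 + 30/100)
= 2000 * (1 + 0.3)
= 2000 * 1.3
= 2600.0

2600.0 EHP


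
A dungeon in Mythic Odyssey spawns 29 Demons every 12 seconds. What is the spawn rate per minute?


Spawns per minute = count * (60 / interval)
= 29 * (60 / 12)
= 29 * 5.0
= 145.0

145.0 per minute


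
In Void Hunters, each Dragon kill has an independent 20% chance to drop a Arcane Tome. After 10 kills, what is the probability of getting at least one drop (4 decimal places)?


P(at least one) = 1 - P(none) = 1 - (1-p)^n
p = 20/100 = 0.2
1 - p = 0.8
(1 - p)^10 = 0.8^10 = 0.107374
P(at least one) = 1 - 0.107374 = 0.8926

0.8926


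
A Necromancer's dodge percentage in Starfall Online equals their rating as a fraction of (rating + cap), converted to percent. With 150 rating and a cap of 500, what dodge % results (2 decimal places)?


dodge% = 150 / (150 + 500) * 100
= 150 / 650 * 100
= 0.230769 * 100
= 23.08%

23.08%


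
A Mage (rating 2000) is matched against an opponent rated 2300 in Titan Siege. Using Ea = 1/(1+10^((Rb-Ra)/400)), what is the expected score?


Elo expected score: Ea = 1/(1 + 10^((Rb-Ra)/400))
Rb - Ra = 2300 - 2000 = 300
(Rb-Ra)/400 = 300/400 = 0.75
10^0.75 = 5.623413
Ea = 1/(1 + 5.623413) = 1/6.623413 = 0.1510

0.1510


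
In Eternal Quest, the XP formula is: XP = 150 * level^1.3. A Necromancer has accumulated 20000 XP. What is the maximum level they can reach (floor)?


XP = 150 * level^1.3, so level = (XP / 150)^(1/1.3)
= (20000 / 150)^(1/1.3)
= 133.3333^0.7692
= 43.109
Floor: level = 43

level 43


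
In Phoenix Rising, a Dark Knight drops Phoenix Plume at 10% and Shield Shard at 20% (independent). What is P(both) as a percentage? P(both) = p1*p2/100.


For independent events, P(both) = P(A) * P(B)
= 10% * 20%
= 200 / 100 %
= 2.0%

2.0%


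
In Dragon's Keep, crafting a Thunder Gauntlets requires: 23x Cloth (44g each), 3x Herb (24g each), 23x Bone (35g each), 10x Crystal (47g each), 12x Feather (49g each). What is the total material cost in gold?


Cost breakdown:
  Cloth: 23 * 44 = 1012
  Herb: 3 * 24 = 72
  Bone: 23 * 35 = 805
  Crystal: 10 * 47 = 470
  Feather: 12 * 49 = 588
Total = 1012 + 72 + 805 + 470 + 588 = 2947

2947 gold


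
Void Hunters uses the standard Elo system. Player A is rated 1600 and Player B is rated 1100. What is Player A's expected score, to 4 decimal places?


Elo expected score: Ea = 1/(1 + 10^((Rb-Ra)/400))
Rb - Ra = 1100 - 1600 = -500
(Rb-Ra)/400 = -500/400 = -1.25
10^-1.25 = 0.056234
Ea = 1/(1 + 0.056234) = 1/1.056234 = 0.9468

0.9468


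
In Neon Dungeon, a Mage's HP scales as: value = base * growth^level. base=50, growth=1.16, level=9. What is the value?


value = base * growth^level
= 50 * 1.16^9
= 50 * 3.802961
= 190.15

190.15 HP


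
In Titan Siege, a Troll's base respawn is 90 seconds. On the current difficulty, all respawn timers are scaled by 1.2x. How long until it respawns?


Respawn time = base * multiplier
= 90 * 1.2
= 108.0 seconds

108.0 seconds


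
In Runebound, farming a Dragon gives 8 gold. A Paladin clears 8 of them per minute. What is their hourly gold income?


Gold per minute = 8 * 8 = 64
Gold per hour = 64 * 60 = 3840

3840 gold/hour


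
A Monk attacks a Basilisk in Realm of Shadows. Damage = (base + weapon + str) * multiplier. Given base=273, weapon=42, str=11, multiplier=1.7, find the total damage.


Sum base + weapon + str = 273 + 42 + 11 = 326
Multiply by 1.7:
326 * 1.7 = 554.2

554.2 damage


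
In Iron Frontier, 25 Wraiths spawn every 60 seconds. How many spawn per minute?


Spawns per minute = count * (60 / interval)
= 25 * (60 / 60)
= 25 * 1.0
= 25.0

25.0 per minute


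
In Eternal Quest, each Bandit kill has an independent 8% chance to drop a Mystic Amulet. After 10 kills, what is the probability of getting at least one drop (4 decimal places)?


P(at least one) = 1 - P(none) = 1 - (1-p)^n
p = 8/100 = 0.08
1 - p = 0.92
(1 - p)^10 = 0.92^10 = 0.434388
P(at least one) = 1 - 0.434388 = 0.5656

0.5656


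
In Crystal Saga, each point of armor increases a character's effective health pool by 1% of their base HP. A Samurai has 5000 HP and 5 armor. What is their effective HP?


EHP = 5000 * (1 + 5/100)
= 5000 * (1 + 0.05)
= 5000 * 1.05
= 5250.0

5250.0 EHP


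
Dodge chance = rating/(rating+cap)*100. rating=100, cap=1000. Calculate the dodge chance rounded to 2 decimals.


dodge% = 100 / (100 + 1000) * 100
= 100 / 1100 * 100
= 0.090909 * 100
= 9.09%

9.09%


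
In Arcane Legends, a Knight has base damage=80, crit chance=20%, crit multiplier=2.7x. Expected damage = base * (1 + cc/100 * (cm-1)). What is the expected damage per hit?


E[dmg] = base * (1 + crit_chance * (crit_mult - 1))
cc as decimal = 20/100 = 0.2
cm - 1 = 2.7 - 1 = 1.7
Bonus factor = 0.2 * 1.7 = 0.34
Total multiplier = 1 + 0.34 = 1.34
Expected damage = 80 * 1.34 = 107.20

107.20 damage


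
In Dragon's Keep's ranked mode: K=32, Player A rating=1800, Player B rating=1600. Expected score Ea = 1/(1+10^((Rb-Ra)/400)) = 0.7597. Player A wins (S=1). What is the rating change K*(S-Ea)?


Elo update: delta = K * (S - Ea), where S = 1 (wins)
S - Ea = 1 - 0.7597 = 0.2403
Rating change = 32 * 0.2403
= 7.69

7.69 rating points


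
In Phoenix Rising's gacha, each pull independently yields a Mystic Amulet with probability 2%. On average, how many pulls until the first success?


Expected pulls for a geometric distribution = 1/p = 100 / rate%
= 100 / 2
= 50.0

50.0 pulls


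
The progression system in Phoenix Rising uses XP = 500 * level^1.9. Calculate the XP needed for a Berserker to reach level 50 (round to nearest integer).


XP = 500 * level^1.9
Substitute level = 50:
XP = 500 * 50^1.9
= 500 * 1690.6083
= 845304

845304 XP


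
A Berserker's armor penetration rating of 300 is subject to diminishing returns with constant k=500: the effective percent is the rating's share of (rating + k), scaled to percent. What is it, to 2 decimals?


effective% = rating / (rating + k) * 100
= 300 / (300 + 500) * 100
= 300 / 800 * 100
= 0.375 * 100
= 37.50%

37.50%


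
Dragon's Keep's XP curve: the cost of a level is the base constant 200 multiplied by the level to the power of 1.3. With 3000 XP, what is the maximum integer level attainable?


XP = 200 * level^1.3, so level = (XP / 200)^(1/1.3)
= (3000 / 200)^(1/1.3)
= 15.0^0.7692
= 8.0294
Floor: level = 8

level 8


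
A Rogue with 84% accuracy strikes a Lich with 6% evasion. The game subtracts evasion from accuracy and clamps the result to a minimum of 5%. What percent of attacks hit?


accuracy - evasion = 84 - 6 = 78
Apply floor: max(78, 5) = 78
Hit chance = 78%

78%


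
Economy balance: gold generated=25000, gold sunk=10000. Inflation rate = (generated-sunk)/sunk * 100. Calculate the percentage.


Net gold = 25000 - 10000 = 15000
Inflation rate = net / sunk * 100 = 15000 / 10000 * 100
= 1.5 * 100
= 150.00%

150.00%


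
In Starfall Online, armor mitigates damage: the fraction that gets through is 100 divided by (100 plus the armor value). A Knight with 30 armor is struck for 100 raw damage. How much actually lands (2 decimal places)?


actual = 100 * 100 / (100 + 30)
= 100 * 100 / 130
= 10000 / 130
= 76.92

76.92 damage


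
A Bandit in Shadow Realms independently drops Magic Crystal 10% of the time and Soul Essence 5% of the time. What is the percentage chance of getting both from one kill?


For independent events, P(both) = P(A) * P(B)
= 10% * 5%
= 50 / 100 %
= 0.5%

0.5%


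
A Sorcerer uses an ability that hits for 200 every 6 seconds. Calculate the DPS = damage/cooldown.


DPS = damage / cooldown
= 200 / 6
= 33.33

33.33 DPS


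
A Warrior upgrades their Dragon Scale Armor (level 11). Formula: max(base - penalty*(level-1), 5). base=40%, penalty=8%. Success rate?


raw_rate = 40 - 8 * (11 - 1)
= 40 - 8 * 10
= 40 - 80
= -40
Apply floor: max(-40, 5) = 5%

5%


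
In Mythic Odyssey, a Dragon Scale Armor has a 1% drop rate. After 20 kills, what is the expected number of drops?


Expected drops = kills * (drop_rate / 100)
= 20 * (1 / 100)
= 20 * 0.01
= 0.2

0.2 drops


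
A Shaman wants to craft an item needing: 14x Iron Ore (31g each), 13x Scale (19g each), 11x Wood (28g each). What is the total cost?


Cost breakdown:
  Iron Ore: 14 * 31 = 434
  Scale: 13 * 19 = 247
  Wood: 11 * 28 = 308
Total = 434 + 247 + 308 = 989

989 gold


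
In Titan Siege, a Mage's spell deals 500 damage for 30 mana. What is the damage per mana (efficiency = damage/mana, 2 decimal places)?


Efficiency = damage / mana
= 500 / 30
= 16.67

16.67 dmg/mana


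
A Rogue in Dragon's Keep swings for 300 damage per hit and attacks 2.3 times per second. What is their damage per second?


DPS = damage * attack_speed
= 300 * 2.3
= 690.0

690.0 DPS


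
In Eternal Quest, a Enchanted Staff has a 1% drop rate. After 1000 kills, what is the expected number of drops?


Expected drops = kills * (drop_rate / 100)
= 1000 * (1 / 100)
= 1000 * 0.01
= 10.0

10.0 drops


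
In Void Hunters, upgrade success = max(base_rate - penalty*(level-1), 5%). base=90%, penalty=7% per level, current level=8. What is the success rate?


raw_rate = 90 - 7 * (8 - 1)
= 90 - 7 * 7
= 90 - 49
= 41
Apply floor: max(41, 5) = 41%

41%


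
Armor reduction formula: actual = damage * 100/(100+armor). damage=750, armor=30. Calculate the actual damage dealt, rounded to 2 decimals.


actual = 750 * 100 / (100 + 30)
= 750 * 100 / 130
= 75000 / 130
= 576.92

576.92 damage


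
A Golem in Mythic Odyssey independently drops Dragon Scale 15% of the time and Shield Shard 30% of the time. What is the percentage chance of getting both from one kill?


For independent events, P(both) = P(A) * P(B)
= 15% * 30%
= 450 / 100 %
= 4.5%

4.5%


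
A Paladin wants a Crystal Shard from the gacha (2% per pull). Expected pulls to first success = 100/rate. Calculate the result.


Expected pulls for a geometric distribution = 1/p = 100 / rate%
= 100 / 2
= 50.0

50.0 pulls


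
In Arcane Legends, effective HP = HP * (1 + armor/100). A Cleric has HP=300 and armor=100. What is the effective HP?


EHP = 300 * (1 + 100/100)
= 300 * (1 + 1.0)
= 300 * 2.0
= 600.0

600.0 EHP


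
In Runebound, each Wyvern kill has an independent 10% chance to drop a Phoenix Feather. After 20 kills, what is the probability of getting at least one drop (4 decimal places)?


P(at least one) = 1 - P(none) = 1 - (1-p)^n
p = 10/100 = 0.1
1 - p = 0.9
(1 - p)^20 = 0.9^20 = 0.121577
P(at least one) = 1 - 0.121577 = 0.8784

0.8784


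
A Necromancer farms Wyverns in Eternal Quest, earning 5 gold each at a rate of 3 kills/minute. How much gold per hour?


Gold per minute = 5 * 3 = 15
Gold per hour = 15 * 60 = 900

900 gold/hour


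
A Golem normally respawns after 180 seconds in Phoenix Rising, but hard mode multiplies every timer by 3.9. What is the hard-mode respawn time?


Respawn time = base * multiplier
= 180 * 3.9
= 702.0 seconds

702.0 seconds


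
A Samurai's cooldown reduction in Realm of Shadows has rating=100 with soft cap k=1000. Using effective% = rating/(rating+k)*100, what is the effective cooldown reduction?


effective% = rating / (rating + k) * 100
= 100 / (100 + 1000) * 100
= 100 / 1100 * 100
= 0.090909 * 100
= 9.09%

9.09%


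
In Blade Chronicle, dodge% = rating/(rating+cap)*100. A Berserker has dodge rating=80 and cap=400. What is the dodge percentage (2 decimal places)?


dodge% = 80 / (80 + 400) * 100
= 80 / 480 * 100
= 0.166667 * 100
= 16.67%

16.67%


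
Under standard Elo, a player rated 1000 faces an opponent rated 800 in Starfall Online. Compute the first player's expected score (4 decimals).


Elo expected score: Ea = 1/(1 + 10^((Rb-Ra)/400))
Rb - Ra = 800 - 1000 = -200
(Rb-Ra)/400 = -200/400 = -0.5
10^-0.5 = 0.316228
Ea = 1/(1 + 0.316228) = 1/1.316228 = 0.7597

0.7597


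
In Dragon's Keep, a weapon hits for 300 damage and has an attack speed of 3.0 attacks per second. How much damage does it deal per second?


DPS = damage * attack_speed
= 300 * 3.0
= 900.0

900.0 DPS


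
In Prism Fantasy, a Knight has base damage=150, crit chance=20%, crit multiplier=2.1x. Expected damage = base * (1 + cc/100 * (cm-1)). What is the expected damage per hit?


E[dmg] = base * (1 + crit_chance * (crit_mult - 1))
cc as decimal = 20/100 = 0.2
cm - 1 = 2.1 - 1 = 1.1
Bonus factor = 0.2 * 1.1 = 0.22
Total multiplier = 1 + 0.22 = 1.22
Expected damage = 150 * 1.22 = 183.00

183.00 damage


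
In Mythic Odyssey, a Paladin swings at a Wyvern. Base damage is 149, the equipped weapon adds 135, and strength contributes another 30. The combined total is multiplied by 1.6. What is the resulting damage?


Sum base + weapon + str = 149 + 135 + 30 = 314
Multiply by 1.6:
314 * 1.6 = 502.4

502.4 damage


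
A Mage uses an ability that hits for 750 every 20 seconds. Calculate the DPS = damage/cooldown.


DPS = damage / cooldown
= 750 / 20
= 37.50

37.50 DPS


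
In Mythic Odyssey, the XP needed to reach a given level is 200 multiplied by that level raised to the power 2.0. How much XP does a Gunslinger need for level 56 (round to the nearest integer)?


XP = 200 * level^2.0
Substitute level = 56:
XP = 200 * 56^2.0
= 200 * 3136.0
= 627200

627200 XP


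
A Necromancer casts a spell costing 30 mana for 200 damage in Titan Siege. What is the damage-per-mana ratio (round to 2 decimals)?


Efficiency = damage / mana
= 200 / 30
= 6.67

6.67 dmg/mana


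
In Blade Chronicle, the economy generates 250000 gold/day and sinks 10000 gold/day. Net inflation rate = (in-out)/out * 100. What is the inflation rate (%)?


Net gold = 250000 - 10000 = 240000
Inflation rate = net / sunk * 100 = 240000 / 10000 * 100
= 24.0 * 100
= 2400.00%

2400.00%


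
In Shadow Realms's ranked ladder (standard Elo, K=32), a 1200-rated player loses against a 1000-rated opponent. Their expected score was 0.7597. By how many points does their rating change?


Elo update: delta = K * (S - Ea), where S = 0 (loses)
S - Ea = 0 - 0.7597 = -0.7597
Rating change = 32 * -0.7597
= -24.31

-24.31 rating points


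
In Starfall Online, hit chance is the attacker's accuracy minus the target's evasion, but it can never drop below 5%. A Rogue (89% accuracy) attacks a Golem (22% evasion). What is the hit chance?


accuracy - evasion = 89 - 22 = 67
Apply floor: max(67, 5) = 67
Hit chance = 67%

67%


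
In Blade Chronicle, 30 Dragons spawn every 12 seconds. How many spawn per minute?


Spawns per minute = count * (60 / interval)
= 30 * (60 / 12)
= 30 * 5.0
= 150.0

150.0 per minute


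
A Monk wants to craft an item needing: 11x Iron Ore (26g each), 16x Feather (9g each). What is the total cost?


Cost breakdown:
  Iron Ore: 11 * 26 = 286
  Feather: 16 * 9 = 144
Total = 286 + 144 = 430

430 gold


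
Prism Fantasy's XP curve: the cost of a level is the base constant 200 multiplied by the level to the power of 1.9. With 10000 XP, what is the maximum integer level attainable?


XP = 200 * level^1.9, so level = (XP / 200)^(1/1.9)
= (10000 / 200)^(1/1.9)
= 50.0^0.5263
= 7.8378
Floor: level = 7

level 7


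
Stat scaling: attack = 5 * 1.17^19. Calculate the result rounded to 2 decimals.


value = base * growth^level
= 5 * 1.17^19
= 5 * 19.748375
= 98.74

98.74 attack


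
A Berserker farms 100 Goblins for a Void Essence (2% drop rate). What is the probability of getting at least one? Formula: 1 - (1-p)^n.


P(at least one) = 1 - P(none) = 1 - (1-p)^n
p = 2/100 = 0.02
1 - p = 0.98
(1 - p)^100 = 0.98^100 = 0.132620
P(at least one) = 1 - 0.132620 = 0.8674

0.8674


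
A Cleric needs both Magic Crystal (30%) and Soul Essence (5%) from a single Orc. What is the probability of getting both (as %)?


For independent events, P(both) = P(A) * P(B)
= 30% * 5%
= 150 / 100 %
= 1.5%

1.5%


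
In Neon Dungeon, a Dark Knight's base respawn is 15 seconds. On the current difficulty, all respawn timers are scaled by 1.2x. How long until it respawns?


Respawn time = base * multiplier
= 15 * 1.2
= 18.0 seconds

18.0 seconds


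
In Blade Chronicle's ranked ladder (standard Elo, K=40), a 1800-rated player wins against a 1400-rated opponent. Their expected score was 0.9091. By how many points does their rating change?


Elo update: delta = K * (S - Ea), where S = 1 (wins)
S - Ea = 1 - 0.9091 = 0.0909
Rating change = 40 * 0.0909
= 3.64

3.64 rating points


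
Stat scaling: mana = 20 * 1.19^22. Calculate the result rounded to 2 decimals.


value = base * growth^level
= 20 * 1.19^22
= 20 * 45.923307
= 918.47

918.47 mana


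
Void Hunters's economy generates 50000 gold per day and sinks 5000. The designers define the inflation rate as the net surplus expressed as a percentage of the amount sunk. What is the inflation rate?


Net gold = 50000 - 5000 = 45000
Inflation rate = net / sunk * 100 = 45000 / 5000 * 100
= 9.0 * 100
= 900.00%

900.00%


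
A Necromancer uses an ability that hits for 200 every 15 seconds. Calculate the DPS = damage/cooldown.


DPS = damage / cooldown
= 200 / 15
= 13.33

13.33 DPS


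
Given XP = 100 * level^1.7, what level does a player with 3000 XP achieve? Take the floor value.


XP = 100 * level^1.7, so level = (XP / 100)^(1/1.7)
= (3000 / 100)^(1/1.7)
= 30.0^0.5882
= 7.3943
Floor: level = 7

level 7


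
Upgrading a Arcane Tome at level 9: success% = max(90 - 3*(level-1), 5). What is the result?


raw_rate = 90 - 3 * (9 - 1)
= 90 - 3 * 8
= 90 - 24
= 66
Apply floor: max(66, 5) = 66%

66%


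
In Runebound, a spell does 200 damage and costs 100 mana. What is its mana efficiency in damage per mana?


Efficiency = damage / mana
= 200 / 100
= 2.00

2.00 dmg/mana


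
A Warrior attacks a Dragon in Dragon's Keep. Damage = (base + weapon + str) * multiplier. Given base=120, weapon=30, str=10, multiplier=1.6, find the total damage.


Sum base + weapon + str = 120 + 30 + 10 = 160
Multiply by 1.6:
160 * 1.6 = 256.0

256.0 damage


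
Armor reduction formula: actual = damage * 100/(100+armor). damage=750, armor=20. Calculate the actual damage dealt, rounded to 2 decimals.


actual = 750 * 100 / (100 + 20)
= 750 * 100 / 120
= 75000 / 120
= 625.00

625.00 damage


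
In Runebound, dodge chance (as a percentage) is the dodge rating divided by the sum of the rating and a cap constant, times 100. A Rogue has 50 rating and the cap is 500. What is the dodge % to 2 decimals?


dodge% = 50 / (50 + 500) * 100
= 50 / 550 * 100
= 0.090909 * 100
= 9.09%

9.09%


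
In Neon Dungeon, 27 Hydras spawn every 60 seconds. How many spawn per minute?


Spawns per minute = count * (60 / interval)
= 27 * (60 / 60)
= 27 * 1.0
= 27.0

27.0 per minute


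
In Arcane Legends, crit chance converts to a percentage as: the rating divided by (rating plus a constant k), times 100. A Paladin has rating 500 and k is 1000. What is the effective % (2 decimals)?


effective% = rating / (rating + k) * 100
= 500 / (500 + 1000) * 100
= 500 / 1500 * 100
= 0.333333 * 100
= 33.33%

33.33%


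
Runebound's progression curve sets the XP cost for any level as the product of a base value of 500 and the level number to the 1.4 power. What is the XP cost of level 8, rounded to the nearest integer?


XP = 500 * level^1.4
Substitute level = 8:
XP = 500 * 8^1.4
= 500 * 18.3792
= 9190

9190 XP


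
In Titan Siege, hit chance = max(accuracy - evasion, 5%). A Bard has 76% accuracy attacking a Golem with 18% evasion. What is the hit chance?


accuracy - evasion = 76 - 18 = 58
Apply floor: max(58, 5) = 58
Hit chance = 58%

58%


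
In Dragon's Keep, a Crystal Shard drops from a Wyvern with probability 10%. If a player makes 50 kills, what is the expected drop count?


Expected drops = kills * (drop_rate / 100)
= 50 * (10 / 100)
= 50 * 0.1
= 5.0

5.0 drops


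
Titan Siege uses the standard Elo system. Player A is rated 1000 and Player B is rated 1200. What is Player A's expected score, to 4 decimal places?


Elo expected score: Ea = 1/(1 + 10^((Rb-Ra)/400))
Rb - Ra = 1200 - 1000 = 200
(Rb-Ra)/400 = 200/400 = 0.5
10^0.5 = 3.162278
Ea = 1/(1 + 3.162278) = 1/4.162278 = 0.2403

0.2403


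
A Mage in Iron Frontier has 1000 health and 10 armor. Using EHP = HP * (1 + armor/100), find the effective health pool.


EHP = 1000 * (1 + 10/100)
= 1000 * (1 + 0.1)
= 1000 * 1.1
= 1100.0

1100.0 EHP


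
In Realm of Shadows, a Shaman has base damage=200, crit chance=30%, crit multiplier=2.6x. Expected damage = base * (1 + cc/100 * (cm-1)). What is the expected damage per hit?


E[dmg] = base * (1 + crit_chance * (crit_mult - 1))
cc as decimal = 30/100 = 0.3
cm - 1 = 2.6 - 1 = 1.6
Bonus factor = 0.3 * 1.6 = 0.48
Total multiplier = 1 + 0.48 = 1.48
Expected damage = 200 * 1.48 = 296.00

296.00 damage


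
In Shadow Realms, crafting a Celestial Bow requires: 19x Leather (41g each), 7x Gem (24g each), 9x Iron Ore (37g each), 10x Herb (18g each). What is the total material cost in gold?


Cost breakdown:
  Leather: 19 * 41 = 779
  Gem: 7 * 24 = 168
  Iron Ore: 9 * 37 = 333
  Herb: 10 * 18 = 180
Total = 779 + 168 + 333 + 180 = 1460

1460 gold


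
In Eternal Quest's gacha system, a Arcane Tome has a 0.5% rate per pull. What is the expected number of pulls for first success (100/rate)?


Expected pulls for a geometric distribution = 1/p = 100 / rate%
= 100 / 0.5
= 200.0

200.0 pulls


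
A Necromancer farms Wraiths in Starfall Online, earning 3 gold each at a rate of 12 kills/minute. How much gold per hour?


Gold per minute = 3 * 12 = 36
Gold per hour = 36 * 60 = 2160

2160 gold/hour


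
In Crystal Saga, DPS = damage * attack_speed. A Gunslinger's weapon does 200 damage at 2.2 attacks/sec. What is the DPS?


DPS = damage * attack_speed
= 200 * 2.2
= 440.0

440.0 DPS


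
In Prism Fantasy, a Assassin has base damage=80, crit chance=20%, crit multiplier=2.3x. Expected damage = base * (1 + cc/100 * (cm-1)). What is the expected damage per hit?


E[dmg] = base * (1 + crit_chance * (crit_mult - 1))
cc as decimal = 20/100 = 0.2
cm - 1 = 2.3 - 1 = 1.3
Bonus factor = 0.2 * 1.3 = 0.26
Total multiplier = 1 + 0.26 = 1.26
Expected damage = 80 * 1.26 = 100.80

100.80 damage


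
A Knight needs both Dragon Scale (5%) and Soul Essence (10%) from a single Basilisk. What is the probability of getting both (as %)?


For independent events, P(both) = P(A) * P(B)
= 5% * 10%
= 50 / 100 %
= 0.5%

0.5%


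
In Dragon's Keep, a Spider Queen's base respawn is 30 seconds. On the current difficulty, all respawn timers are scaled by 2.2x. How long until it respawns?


Respawn time = base * multiplier
= 30 * 2.2
= 66.0 seconds

66.0 seconds


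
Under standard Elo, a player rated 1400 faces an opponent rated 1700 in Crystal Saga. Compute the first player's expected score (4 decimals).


Elo expected score: Ea = 1/(1 + 10^((Rb-Ra)/400))
Rb - Ra = 1700 - 1400 = 300
(Rb-Ra)/400 = 300/400 = 0.75
10^0.75 = 5.623413
Ea = 1/(1 + 5.623413) = 1/6.623413 = 0.1510

0.1510


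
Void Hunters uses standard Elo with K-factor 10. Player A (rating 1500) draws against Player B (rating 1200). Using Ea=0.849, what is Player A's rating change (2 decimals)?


Elo update: delta = K * (S - Ea), where S = 0.5 (draws)
S - Ea = 0.5 - 0.849 = -0.349
Rating change = 10 * -0.349
= -3.49

-3.49 rating points


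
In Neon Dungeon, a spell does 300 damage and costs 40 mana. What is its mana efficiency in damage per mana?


Efficiency = damage / mana
= 300 / 40
= 7.50

7.50 dmg/mana


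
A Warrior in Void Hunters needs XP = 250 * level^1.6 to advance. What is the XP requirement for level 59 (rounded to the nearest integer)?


XP = 250 * level^1.6
Substitute level = 59:
XP = 250 * 59^1.6
= 250 * 681.339
= 170335

170335 XP


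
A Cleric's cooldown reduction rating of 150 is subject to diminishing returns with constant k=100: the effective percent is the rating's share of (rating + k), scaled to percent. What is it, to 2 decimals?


effective% = rating / (rating + k) * 100
= 150 / (150 + 100) * 100
= 150 / 250 * 100
= 0.6 * 100
= 60.00%

60.00%


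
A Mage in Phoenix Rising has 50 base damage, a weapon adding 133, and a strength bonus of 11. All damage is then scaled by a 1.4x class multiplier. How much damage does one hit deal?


Sum base + weapon + str = 50 + 133 + 11 = 194
Multiply by 1.4:
194 * 1.4 = 271.6

271.6 damage


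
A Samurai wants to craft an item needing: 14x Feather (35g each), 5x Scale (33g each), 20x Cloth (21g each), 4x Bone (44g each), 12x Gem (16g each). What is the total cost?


Cost breakdown:
  Feather: 14 * 35 = 490
  Scale: 5 * 33 = 165
  Cloth: 20 * 21 = 420
  Bone: 4 * 44 = 176
  Gem: 12 * 16 = 192
Total = 490 + 165 + 420 + 176 + 192 = 1443

1443 gold


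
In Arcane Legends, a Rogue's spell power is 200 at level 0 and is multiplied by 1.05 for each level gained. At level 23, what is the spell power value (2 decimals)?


value = base * growth^level
= 200 * 1.05^23
= 200 * 3.071524
= 614.30

614.30 spell power


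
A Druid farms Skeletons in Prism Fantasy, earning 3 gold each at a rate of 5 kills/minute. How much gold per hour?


Gold per minute = 3 * 5 = 15
Gold per hour = 15 * 60 = 900

900 gold/hour


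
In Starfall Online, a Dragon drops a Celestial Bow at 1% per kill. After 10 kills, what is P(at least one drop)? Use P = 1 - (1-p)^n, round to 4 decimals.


P(at least one) = 1 - P(none) = 1 - (1-p)^n
p = 1/100 = 0.01
1 - p = 0.99
(1 - p)^10 = 0.99^10 = 0.904382
P(at least one) = 1 - 0.904382 = 0.0956

0.0956


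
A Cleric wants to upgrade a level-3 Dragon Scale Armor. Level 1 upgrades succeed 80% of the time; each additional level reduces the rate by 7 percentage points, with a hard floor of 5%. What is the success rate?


raw_rate = 80 - 7 * (3 - 1)
= 80 - 7 * 2
= 80 - 14
= 66
Apply floor: max(66, 5) = 66%

66%


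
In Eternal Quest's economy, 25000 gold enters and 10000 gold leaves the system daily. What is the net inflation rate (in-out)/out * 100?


Net gold = 25000 - 10000 = 15000
Inflation rate = net / sunk * 100 = 15000 / 10000 * 100
= 1.5 * 100
= 150.00%

150.00%


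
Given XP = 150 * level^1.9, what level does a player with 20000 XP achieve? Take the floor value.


XP = 150 * level^1.9, so level = (XP / 150)^(1/1.9)
= (20000 / 150)^(1/1.9)
= 133.3333^0.5263
= 13.1338
Floor: level = 13

level 13


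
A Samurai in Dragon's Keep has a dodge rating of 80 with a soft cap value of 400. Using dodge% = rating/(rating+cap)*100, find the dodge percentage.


dodge% = 80 / (80 + 400) * 100
= 80 / 480 * 100
= 0.166667 * 100
= 16.67%

16.67%


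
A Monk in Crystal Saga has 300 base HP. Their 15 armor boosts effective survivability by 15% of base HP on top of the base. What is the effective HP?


EHP = 300 * (1 + 15/100)
= 300 * (1 + 0.15)
= 300 * 1.15
= 345.0

345.0 EHP


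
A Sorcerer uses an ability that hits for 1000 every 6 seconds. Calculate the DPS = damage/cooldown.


DPS = damage / cooldown
= 1000 / 6
= 166.67

166.67 DPS


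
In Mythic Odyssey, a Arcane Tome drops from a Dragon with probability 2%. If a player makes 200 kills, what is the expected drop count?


Expected drops = kills * (drop_rate / 100)
= 200 * (2 / 100)
= 200 * 0.02
= 4.0

4.0 drops


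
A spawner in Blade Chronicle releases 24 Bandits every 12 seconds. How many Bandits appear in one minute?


Spawns per minute = count * (60 / interval)
= 24 * (60 / 12)
= 24 * 5.0
= 120.0

120.0 per minute


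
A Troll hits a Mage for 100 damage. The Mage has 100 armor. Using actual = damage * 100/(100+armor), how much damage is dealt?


actual = 100 * 100 / (100 + 100)
= 100 * 100 / 200
= 10000 / 200
= 50.00

50.00 damage


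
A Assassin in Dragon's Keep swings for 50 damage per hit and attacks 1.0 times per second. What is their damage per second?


DPS = damage * attack_speed
= 50 * 1.0
= 50.0

50.0 DPS


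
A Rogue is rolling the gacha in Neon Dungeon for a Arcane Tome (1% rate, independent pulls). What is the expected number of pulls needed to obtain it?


Expected pulls for a geometric distribution = 1/p = 100 / rate%
= 100 / 1
= 100.0

100.0 pulls


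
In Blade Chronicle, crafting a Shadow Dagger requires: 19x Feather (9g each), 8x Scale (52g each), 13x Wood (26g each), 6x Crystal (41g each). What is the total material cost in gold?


Cost breakdown:
  Feather: 19 * 9 = 171
  Scale: 8 * 52 = 416
  Wood: 13 * 26 = 338
  Crystal: 6 * 41 = 246
Total = 171 + 416 + 338 + 246 = 1171

1171 gold


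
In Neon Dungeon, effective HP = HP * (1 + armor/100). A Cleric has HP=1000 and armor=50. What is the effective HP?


EHP = 1000 * (1 + 50/100)
= 1000 * (1 + 0.5)
= 1000 * 1.5
= 1500.0

1500.0 EHP


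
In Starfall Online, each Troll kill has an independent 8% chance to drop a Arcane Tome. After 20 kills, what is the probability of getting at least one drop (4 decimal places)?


P(at least one) = 1 - P(none) = 1 - (1-p)^n
p = 8/100 = 0.08
1 - p = 0.92
(1 - p)^20 = 0.92^20 = 0.188693
P(at least one) = 1 - 0.188693 = 0.8113

0.8113


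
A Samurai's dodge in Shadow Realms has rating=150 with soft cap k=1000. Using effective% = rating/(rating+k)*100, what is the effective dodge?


effective% = rating / (rating + k) * 100
= 150 / (150 + 1000) * 100
= 150 / 1150 * 100
= 0.130435 * 100
= 13.04%

13.04%


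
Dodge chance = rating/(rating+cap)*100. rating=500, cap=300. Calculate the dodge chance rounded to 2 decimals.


dodge% = 500 / (500 + 300) * 100
= 500 / 800 * 100
= 0.625 * 100
= 62.50%

62.50%


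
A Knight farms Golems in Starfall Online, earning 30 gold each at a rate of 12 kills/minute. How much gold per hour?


Gold per minute = 30 * 12 = 360
Gold per hour = 360 * 60 = 21600

21600 gold/hour


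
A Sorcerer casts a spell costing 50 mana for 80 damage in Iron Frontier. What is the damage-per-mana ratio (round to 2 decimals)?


Efficiency = damage / mana
= 80 / 50
= 1.60

1.60 dmg/mana


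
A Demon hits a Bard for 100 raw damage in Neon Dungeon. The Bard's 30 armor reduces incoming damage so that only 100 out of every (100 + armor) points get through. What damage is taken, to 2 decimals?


actual = 100 * 100 / (100 + 30)
= 100 * 100 / 130
= 10000 / 130
= 76.92

76.92 damage


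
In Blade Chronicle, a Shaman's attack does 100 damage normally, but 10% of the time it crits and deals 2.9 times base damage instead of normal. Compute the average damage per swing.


E[dmg] = base * (1 + crit_chance * (crit_mult - 1))
cc as decimal = 10/100 = 0.1
cm - 1 = 2.9 - 1 = 1.9
Bonus factor = 0.1 * 1.9 = 0.19
Total multiplier = 1 + 0.19 = 1.19
Expected damage = 100 * 1.19 = 119.00

119.00 damage


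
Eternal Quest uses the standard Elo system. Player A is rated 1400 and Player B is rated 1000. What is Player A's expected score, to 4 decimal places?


Elo expected score: Ea = 1/(1 + 10^((Rb-Ra)/400))
Rb - Ra = 1000 - 1400 = -400
(Rb-Ra)/400 = -400/400 = -1.0
10^-1.0 = 0.1
Ea = 1/(1 + 0.1) = 1/1.1 = 0.9091

0.9091


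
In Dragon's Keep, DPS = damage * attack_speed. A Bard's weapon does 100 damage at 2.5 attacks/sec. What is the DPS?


DPS = damage * attack_speed
= 100 * 2.5
= 250.0

250.0 DPS


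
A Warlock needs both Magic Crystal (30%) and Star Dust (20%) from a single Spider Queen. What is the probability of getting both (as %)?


For independent events, P(both) = P(A) * P(B)
= 30% * 20%
= 600 / 100 %
= 6.0%

6.0%


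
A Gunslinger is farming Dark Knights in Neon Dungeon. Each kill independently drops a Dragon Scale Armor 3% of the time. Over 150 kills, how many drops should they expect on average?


Expected drops = kills * (drop_rate / 100)
= 150 * (3 / 100)
= 150 * 0.03
= 4.5

4.5 drops


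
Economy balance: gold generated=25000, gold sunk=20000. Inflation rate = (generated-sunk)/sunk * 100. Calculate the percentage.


Net gold = 25000 - 20000 = 5000
Inflation rate = net / sunk * 100 = 5000 / 20000 * 100
= 0.25 * 100
= 25.00%

25.00%


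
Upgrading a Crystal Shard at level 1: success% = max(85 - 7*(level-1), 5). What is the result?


raw_rate = 85 - 7 * (1 - 1)
= 85 - 7 * 0
= 85 - 0
= 85
Apply floor: max(85, 5) = 85%

85%


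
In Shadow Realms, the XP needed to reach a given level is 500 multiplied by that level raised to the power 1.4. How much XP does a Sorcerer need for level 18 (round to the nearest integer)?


XP = 500 * level^1.4
Substitute level = 18:
XP = 500 * 18^1.4
= 500 * 57.1981
= 28599

28599 XP


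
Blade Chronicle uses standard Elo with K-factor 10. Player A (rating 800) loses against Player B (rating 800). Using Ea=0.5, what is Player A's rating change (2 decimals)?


Elo update: delta = K * (S - Ea), where S = 0 (loses)
S - Ea = 0 - 0.5 = -0.5
Rating change = 10 * -0.5
= -5.00

-5.00 rating points


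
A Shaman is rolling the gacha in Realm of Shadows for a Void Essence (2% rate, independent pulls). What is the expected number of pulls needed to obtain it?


Expected pulls for a geometric distribution = 1/p = 100 / rate%
= 100 / 2
= 50.0

50.0 pulls


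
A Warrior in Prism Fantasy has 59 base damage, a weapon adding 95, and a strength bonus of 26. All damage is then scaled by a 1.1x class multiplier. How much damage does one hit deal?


Sum base + weapon + str = 59 + 95 + 26 = 180
Multiply by 1.1:
180 * 1.1 = 198.0

198.0 damage


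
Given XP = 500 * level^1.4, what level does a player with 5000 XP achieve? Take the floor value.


XP = 500 * level^1.4, so level = (XP / 500)^(1/1.4)
= (5000 / 500)^(1/1.4)
= 10.0^0.7143
= 5.1795
Floor: level = 5

level 5


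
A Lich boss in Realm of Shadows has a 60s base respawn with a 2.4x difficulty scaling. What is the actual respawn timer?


Respawn time = base * multiplier
= 60 * 2.4
= 144.0 seconds

144.0 seconds


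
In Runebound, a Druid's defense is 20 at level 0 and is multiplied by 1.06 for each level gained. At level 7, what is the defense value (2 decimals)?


value = base * growth^level
= 20 * 1.06^7
= 20 * 1.50363
= 30.07

30.07 defense


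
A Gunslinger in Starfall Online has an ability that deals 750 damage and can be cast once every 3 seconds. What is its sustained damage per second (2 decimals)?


DPS = damage / cooldown
= 750 / 3
= 250.00

250.00 DPS


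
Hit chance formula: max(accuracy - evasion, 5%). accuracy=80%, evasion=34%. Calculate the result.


accuracy - evasion = 80 - 34 = 46
Apply floor: max(46, 5) = 46
Hit chance = 46%

46%


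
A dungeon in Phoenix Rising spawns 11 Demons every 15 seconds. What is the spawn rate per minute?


Spawns per minute = count * (60 / interval)
= 11 * (60 / 15)
= 11 * 4.0
= 44.0

44.0 per minute


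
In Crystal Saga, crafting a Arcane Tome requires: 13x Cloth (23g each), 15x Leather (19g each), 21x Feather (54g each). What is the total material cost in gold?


Cost breakdown:
  Cloth: 13 * 23 = 299
  Leather: 15 * 19 = 285
  Feather: 21 * 54 = 1134
Total = 299 + 285 + 1134 = 1718

1718 gold


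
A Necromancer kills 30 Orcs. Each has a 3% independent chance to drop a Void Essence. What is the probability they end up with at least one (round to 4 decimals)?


P(at least one) = 1 - P(none) = 1 - (1-p)^n
p = 3/100 = 0.03
1 - p = 0.97
(1 - p)^30 = 0.97^30 = 0.401007
P(at least one) = 1 - 0.401007 = 0.5990

0.5990


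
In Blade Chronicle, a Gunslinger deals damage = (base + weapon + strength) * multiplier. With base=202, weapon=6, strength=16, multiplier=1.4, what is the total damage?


Sum base + weapon + str = 202 + 6 + 16 = 224
Multiply by 1.4:
224 * 1.4 = 313.6

313.6 damage


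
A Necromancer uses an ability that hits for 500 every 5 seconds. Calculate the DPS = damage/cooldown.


DPS = damage / cooldown
= 500 / 5
= 100.00

100.00 DPS


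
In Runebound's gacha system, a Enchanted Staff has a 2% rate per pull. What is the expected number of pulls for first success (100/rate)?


Expected pulls for a geometric distribution = 1/p = 100 / rate%
= 100 / 2
= 50.0

50.0 pulls


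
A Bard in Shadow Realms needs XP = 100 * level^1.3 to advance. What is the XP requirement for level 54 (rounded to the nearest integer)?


XP = 100 * level^1.3
Substitute level = 54:
XP = 100 * 54^1.3
= 100 * 178.6948
= 17869

17869 XP


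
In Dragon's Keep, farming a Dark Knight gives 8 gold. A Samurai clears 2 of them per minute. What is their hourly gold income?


Gold per minute = 8 * 2 = 16
Gold per hour = 16 * 60 = 960

960 gold/hour


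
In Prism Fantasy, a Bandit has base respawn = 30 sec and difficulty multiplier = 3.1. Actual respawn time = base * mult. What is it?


Respawn time = base * multiplier
= 30 * 3.1
= 93.0 seconds

93.0 seconds


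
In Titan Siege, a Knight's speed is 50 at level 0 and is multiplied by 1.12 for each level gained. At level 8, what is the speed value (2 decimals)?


value = base * growth^level
= 50 * 1.12^8
= 50 * 2.475963
= 123.80

123.80 speed


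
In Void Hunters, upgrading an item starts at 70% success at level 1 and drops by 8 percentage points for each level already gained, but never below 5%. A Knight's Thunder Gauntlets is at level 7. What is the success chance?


raw_rate = 70 - 8 * (7 - 1)
= 70 - 8 * 6
= 70 - 48
= 22
Apply floor: max(22, 5) = 22%

22%


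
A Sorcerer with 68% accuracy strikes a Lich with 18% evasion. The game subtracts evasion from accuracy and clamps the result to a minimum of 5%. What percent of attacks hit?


accuracy - evasion = 68 - 18 = 50
Apply floor: max(50, 5) = 50
Hit chance = 50%

50%


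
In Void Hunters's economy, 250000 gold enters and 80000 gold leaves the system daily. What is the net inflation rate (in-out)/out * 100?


Net gold = 250000 - 80000 = 170000
Inflation rate = net / sunk * 100 = 170000 / 80000 * 100
= 2.125 * 100
= 212.50%

212.50%


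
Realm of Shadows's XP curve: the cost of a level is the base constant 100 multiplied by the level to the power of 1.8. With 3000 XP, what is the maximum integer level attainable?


XP = 100 * level^1.8, so level = (XP / 100)^(1/1.8)
= (3000 / 100)^(1/1.8)
= 30.0^0.5556
= 6.6164
Floor: level = 6

level 6


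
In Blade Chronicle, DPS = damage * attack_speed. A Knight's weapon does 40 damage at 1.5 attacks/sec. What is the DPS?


DPS = damage * attack_speed
= 40 * 1.5
= 60.0

60.0 DPS


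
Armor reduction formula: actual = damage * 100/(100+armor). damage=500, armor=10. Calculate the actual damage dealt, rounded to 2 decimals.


actual = 500 * 100 / (100 + 10)
= 500 * 100 / 110
= 50000 / 110
= 454.55

454.55 damage


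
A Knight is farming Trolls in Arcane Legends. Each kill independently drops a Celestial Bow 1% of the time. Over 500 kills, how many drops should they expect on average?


Expected drops = kills * (drop_rate / 100)
= 500 * (1 / 100)
= 500 * 0.01
= 5.0

5.0 drops
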